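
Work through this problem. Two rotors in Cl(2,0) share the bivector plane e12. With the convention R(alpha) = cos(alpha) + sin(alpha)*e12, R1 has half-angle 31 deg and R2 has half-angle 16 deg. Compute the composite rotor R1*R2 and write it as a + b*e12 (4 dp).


Same-plane rotors commute and their half-angles add:
R1*R2 = cos(a1 + a2) + sin(a1 + a2)*e12.
a1 + a2 = 31 + 16 = 47 deg
cos(47 deg) = 0.6820
sin(47 deg) = 0.7314
R1*R2 = 0.6820 + 0.7314*e12


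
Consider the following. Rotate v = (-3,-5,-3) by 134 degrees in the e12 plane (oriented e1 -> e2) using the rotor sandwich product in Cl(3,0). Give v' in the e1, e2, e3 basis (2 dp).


Rotor R = cos(67deg) - sin(67deg)*e12
Rotation angle theta = 2 * 67 = 134 degrees in the e12 plane (e1 -> e2).
The component perpendicular to the plane (e3) is invariant: v'_3 = v3 = -3.00
cos(134deg) = -0.6947, sin(134deg) = 0.7193
v'_1 = v1*cos(theta) - v2*sin(theta) = -3*(-0.6947) - (-5)*0.7193 = 5.68
v'_2 = v1*sin(theta) + v2*cos(theta) = -3*0.7193 + (-5)*(-0.6947) = 1.32
v' = 5.68*e1 + 1.32*e2 - 3.00*e3


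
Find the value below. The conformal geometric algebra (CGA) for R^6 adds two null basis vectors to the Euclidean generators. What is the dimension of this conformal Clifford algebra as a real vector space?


The conformal model of R^6 uses Cl(7,1): the 6 Euclidean generators plus two extra orthogonal generators e+ (e+^2 = +1) and e- (e-^2 = -1), from which the null vectors e0, einf are built.
Number of generators m = 6 + 2 = 8.
dim Cl(p,q) = 2^m = 2^8 = 256


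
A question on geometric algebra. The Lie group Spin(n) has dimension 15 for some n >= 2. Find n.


dim Spin(n) = dim so(n) = n(n-1)/2.
Solve n(n-1)/2 = 15, i.e. n^2 - n - 30 = 0.
Discriminant = 1 + 8*15 = 121
n = (1 + sqrt(121))/2 = (1 + 11)/2 = 6


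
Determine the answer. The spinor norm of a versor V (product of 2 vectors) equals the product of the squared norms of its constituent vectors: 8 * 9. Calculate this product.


Spinor norm N(V) = |v1|^2 * |v2|^2 * ... * |v2|^2
= 8 * 9
Running product: 8, 72
N(V) = 72


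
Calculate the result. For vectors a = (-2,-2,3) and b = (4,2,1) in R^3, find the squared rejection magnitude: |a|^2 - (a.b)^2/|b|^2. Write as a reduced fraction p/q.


|a|^2 = (-2)^2 + (-2)^2 + 3^2 = 17
|b|^2 = 4^2 + 2^2 + 1^2 = 21
a . b = (-2)*4 + (-2)*2 + 3*1 = -9
(a.b)^2 = (-9)^2 = 81
|rej|^2 = 17 - 81/21
= (357 - 81)/21
= 276/21
In lowest terms: 92/7


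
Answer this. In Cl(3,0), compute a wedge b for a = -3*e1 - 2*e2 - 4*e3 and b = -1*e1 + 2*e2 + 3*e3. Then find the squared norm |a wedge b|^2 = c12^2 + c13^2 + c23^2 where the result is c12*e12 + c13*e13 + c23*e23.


a wedge b = (a1*b2 - a2*b1)*e12 + (a1*b3 - a3*b1)*e13 + (a2*b3 - a3*b2)*e23
e12 coeff: (-3)*2 - (-2)*(-1) = -6 - 2 = -8
e13 coeff: (-3)*3 - (-4)*(-1) = -9 - 4 = -13
e23 coeff: (-2)*3 - (-4)*2 = -6 - (-8) = 2
|a wedge b|^2 = (-8)^2 + (-13)^2 + 2^2
= 64 + 169 + 4
= 237


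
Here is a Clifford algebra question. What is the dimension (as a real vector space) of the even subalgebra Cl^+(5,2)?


Even subalgebra dimension = 2^(n-1)
n = 5 + 2 = 7
2^(7 - 1) = 2^6 = 64
Verification: sum of C(7,k) for even k = 1 + 21 + 35 + 7 = 64
Result = 64


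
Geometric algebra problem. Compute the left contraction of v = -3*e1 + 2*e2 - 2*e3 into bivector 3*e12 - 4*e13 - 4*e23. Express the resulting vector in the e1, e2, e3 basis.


Left contraction v _| B = <vB>_1 (grade-1 part of the geometric product vB).
Using e1_|e12 = e2, e2_|e12 = -e1, e1_|e13 = e3, e3_|e13 = -e1, e2_|e23 = e3, e3_|e23 = -e2:
e1 coeff: -v2*b12 - v3*b13 = -(2)*(3) - (-2)*(-4) = -14
e2 coeff: v1*b12 - v3*b23 = (-3)*(3) - (-2)*(-4) = -17
e3 coeff: v1*b13 + v2*b23 = (-3)*(-4) + (2)*(-4) = 4
v _| B = -14*e1 - 17*e2 + 4*e3


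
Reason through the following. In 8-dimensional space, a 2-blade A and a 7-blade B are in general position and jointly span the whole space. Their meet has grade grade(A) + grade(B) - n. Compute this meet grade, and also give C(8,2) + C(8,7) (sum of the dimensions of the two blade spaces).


Meet grade = grade(A) + grade(B) - n
= 2 + 7 - 8 = 1
C(8,2) = 28
C(8,7) = 8
dim_A + dim_B = 28 + 8 = 36


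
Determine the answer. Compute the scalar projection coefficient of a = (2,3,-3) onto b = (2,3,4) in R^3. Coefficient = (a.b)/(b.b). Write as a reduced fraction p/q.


Projection coefficient = (a . b) / (b . b)
a . b = 2*2 + 3*3 + (-3)*4
= 4 + 9 + (-12) = 1
b . b = 2^2 + 3^2 + 4^2
= 4 + 9 + 16 = 29
Coefficient = 1/29
In lowest terms: 1/29


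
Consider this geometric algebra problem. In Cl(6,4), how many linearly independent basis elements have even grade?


Even subalgebra dimension = 2^(n-1)
n = 6 + 4 = 10
2^(10 - 1) = 2^9 = 512
Verification: sum of C(10,k) for even k = 1 + 45 + 210 + 210 + 45 + 1 = 512
Result = 512


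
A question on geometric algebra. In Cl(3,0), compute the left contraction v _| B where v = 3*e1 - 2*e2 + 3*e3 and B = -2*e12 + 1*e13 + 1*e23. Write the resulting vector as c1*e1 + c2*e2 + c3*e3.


Left contraction v _| B = <vB>_1 (grade-1 part of the geometric product vB).
Using e1_|e12 = e2, e2_|e12 = -e1, e1_|e13 = e3, e3_|e13 = -e1, e2_|e23 = e3, e3_|e23 = -e2:
e1 coeff: -v2*b12 - v3*b13 = -(-2)*(-2) - (3)*(1) = -7
e2 coeff: v1*b12 - v3*b23 = (3)*(-2) - (3)*(1) = -9
e3 coeff: v1*b13 + v2*b23 = (3)*(1) + (-2)*(1) = 1
v _| B = -7*e1 - 9*e2 + 1*e3


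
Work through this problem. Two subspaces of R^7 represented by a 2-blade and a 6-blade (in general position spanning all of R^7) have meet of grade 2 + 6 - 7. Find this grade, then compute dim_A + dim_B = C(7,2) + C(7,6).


Meet grade = grade(A) + grade(B) - n
= 2 + 6 - 7 = 1
C(7,2) = 21
C(7,6) = 7
dim_A + dim_B = 21 + 7 = 28


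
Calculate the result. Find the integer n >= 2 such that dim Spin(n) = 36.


dim Spin(n) = dim so(n) = n(n-1)/2.
Solve n(n-1)/2 = 36, i.e. n^2 - n - 72 = 0.
Discriminant = 1 + 8*36 = 289
n = (1 + sqrt(289))/2 = (1 + 17)/2 = 9


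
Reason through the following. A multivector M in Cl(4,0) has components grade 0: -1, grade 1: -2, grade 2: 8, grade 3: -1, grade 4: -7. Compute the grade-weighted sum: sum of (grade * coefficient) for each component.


Grade-weighted sum = sum of grade_k * coefficient_k
0*(-1) = 0
1*(-2) = -2
2*8 = 16
3*(-1) = -3
4*(-7) = -28
Total = 0 + (-2) + 16 + (-3) + (-28) = -17


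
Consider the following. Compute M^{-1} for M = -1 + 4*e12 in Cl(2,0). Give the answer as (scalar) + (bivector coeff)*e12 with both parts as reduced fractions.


M = -1 + 4*e12, where e12^2 = -1.
Since M commutes with its reverse ~M = a - b*e12, M * ~M = a^2 - b^2*e12^2 = a^2 + b^2.
So M^{-1} = ~M / (a^2 + b^2) = (a - b*e12)/(a^2 + b^2).
a^2 + b^2 = 1 + 16 = 17
Scalar part = -1/17 = -1/17
Bivector coeff = -4/17 = -4/17
M^{-1} = -1/17 - 4/17*e12


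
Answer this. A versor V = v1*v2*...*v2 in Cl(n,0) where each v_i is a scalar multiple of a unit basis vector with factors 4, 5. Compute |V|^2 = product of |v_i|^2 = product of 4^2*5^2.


Each vector v_i has |v_i|^2 = s_i^2
Squared scales: 4^2 = 16, 5^2 = 25
|V|^2 = 16 * 25
= 400


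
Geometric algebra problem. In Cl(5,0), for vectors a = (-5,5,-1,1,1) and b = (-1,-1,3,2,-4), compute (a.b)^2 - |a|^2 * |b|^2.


a . b = (-5)*(-1) + 5*(-1) + (-1)*3 + 1*2 + 1*(-4)
= 5 + (-5) + (-3) + 2 + (-4) = -5
|a|^2 = (-5)^2 + 5^2 + (-1)^2 + 1^2 + 1^2 = 53
|b|^2 = (-1)^2 + (-1)^2 + 3^2 + 2^2 + (-4)^2 = 31
(a.b)^2 = (-5)^2 = 25
|a|^2 * |b|^2 = 53 * 31 = 1643
Result = 25 - 1643 = -1618


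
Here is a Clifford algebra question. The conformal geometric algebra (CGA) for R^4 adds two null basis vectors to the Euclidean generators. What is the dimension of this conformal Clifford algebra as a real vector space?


The conformal model of R^4 uses Cl(5,1): the 4 Euclidean generators plus two extra orthogonal generators e+ (e+^2 = +1) and e- (e-^2 = -1), from which the null vectors e0, einf are built.
Number of generators m = 4 + 2 = 6.
dim Cl(p,q) = 2^m = 2^6 = 64


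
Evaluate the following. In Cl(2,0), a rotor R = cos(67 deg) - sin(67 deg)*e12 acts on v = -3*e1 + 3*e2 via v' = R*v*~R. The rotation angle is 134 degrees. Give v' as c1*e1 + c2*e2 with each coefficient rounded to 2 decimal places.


Rotor R = cos(67deg) - sin(67deg)*e12
Rotation angle theta = 2 * 67 = 134 degrees
v' = R*v*~R rotates v by theta.
cos(134deg) = -0.6947, sin(134deg) = 0.7193
v'_1 = -3*cos(134deg) - 3*sin(134deg)
= -3*(-0.6947) - 3*0.7193
= -0.07
v'_2 = -3*sin(134deg) + 3*cos(134deg)
= -3*0.7193 + 3*(-0.6947)
= -4.24
v' = -0.07*e1 - 4.24*e2


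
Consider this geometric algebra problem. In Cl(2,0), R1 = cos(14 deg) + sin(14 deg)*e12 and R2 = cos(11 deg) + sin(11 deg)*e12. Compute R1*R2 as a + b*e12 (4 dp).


Same-plane rotors commute and their half-angles add:
R1*R2 = cos(a1 + a2) + sin(a1 + a2)*e12.
a1 + a2 = 14 + 11 = 25 deg
cos(25 deg) = 0.9063
sin(25 deg) = 0.4226
R1*R2 = 0.9063 + 0.4226*e12


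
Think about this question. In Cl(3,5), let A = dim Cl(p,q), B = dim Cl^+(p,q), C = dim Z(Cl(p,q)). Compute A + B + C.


n = 3 + 5 = 8
Total dim = 2^8 = 256
Even subalgebra dim = 2^7 = 128
n is even, so center dim = 1
Sum = 256 + 128 + 1 = 385


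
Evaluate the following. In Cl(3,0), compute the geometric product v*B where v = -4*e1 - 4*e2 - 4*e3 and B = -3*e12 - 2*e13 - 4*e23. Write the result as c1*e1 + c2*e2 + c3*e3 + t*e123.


vB has grade-1 (vector) and grade-3 (trivector) parts: vB = (v _| B) + (v ^ B).
Vector part <vB>_1:
  e1: -v2*b12 - v3*b13 = -(-4)*(-3) - (-4)*(-2) = -20
  e2: v1*b12 - v3*b23 = (-4)*(-3) - (-4)*(-4) = -4
  e3: v1*b13 + v2*b23 = (-4)*(-2) + (-4)*(-4) = 24
Trivector part <vB>_3:
  e123: v1*b23 - v2*b13 + v3*b12 = (-4)*(-4) - (-4)*(-2) + (-4)*(-3) = 20
vB = -20*e1 - 4*e2 + 24*e3 + 20*e123


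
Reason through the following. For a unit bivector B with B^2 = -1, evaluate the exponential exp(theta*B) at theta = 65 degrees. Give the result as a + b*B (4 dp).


For a unit bivector B with B^2 = -1, the exponential series gives
e^(theta*B) = cos(theta) + sin(theta)*B (the GA analogue of Euler's formula).
theta = 65 degrees = 1.134464 rad
cos(65 deg) = 0.4226
sin(65 deg) = 0.9063
exp(theta*B) = 0.4226 + 0.9063*B


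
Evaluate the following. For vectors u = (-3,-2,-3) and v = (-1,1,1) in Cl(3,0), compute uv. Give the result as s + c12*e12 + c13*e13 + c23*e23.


In Cl(3,0): e_i^2 = 1, e_ie_j = -e_je_i for i != j.
Scalar part = u . v = (-3)*(-1) + (-2)*1 + (-3)*1
= 3 + (-2) + (-3) = -2
e12 coeff = (-3)*1 - (-2)*(-1) = -3 - 2 = -5
e13 coeff = (-3)*1 - (-3)*(-1) = -3 - 3 = -6
e23 coeff = (-2)*1 - (-3)*1 = -2 - (-3) = 1
uv = -2 - 5*e12 - 6*e13 + 1*e23


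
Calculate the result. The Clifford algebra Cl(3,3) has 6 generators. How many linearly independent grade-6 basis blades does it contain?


Number of grade-k basis blades in Cl(p,q) with n = p + q is C(n, k).
n = 3 + 3 = 6
C(6, 6) = 6! / (6! * 0!)
= 720 / (720 * 1)
= 1


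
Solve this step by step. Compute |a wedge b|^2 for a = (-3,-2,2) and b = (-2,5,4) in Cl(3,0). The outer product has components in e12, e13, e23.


a wedge b = (a1*b2 - a2*b1)*e12 + (a1*b3 - a3*b1)*e13 + (a2*b3 - a3*b2)*e23
e12 coeff: (-3)*5 - (-2)*(-2) = -15 - 4 = -19
e13 coeff: (-3)*4 - 2*(-2) = -12 - (-4) = -8
e23 coeff: (-2)*4 - 2*5 = -8 - 10 = -18
|a wedge b|^2 = (-19)^2 + (-8)^2 + (-18)^2
= 361 + 64 + 324
= 749


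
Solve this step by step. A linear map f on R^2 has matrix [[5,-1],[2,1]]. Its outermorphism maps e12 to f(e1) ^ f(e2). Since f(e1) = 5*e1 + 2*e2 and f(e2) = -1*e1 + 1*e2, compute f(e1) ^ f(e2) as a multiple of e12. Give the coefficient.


The outermorphism of a linear map f sends e1^e2 to f(e1)^f(e2).
f(e1) = 5*e1 + 2*e2
f(e2) = -1*e1 + 1*e2
f(e1) ^ f(e2) = (5*e1 + 2*e2) ^ (-1*e1 + 1*e2)
= 5*1*e12 + 2*(-1)*e21
= (5 - (-2))*e12
= 7*e12
Coefficient = 7


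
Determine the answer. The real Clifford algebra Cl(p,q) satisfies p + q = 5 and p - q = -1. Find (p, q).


We need p + q = 5 and p - q = -1.
Adding: 2p = 5 + (-1) = 4, so p = 2.
Then q = 5 - 2 = 3.
(p, q) = (2, 3)


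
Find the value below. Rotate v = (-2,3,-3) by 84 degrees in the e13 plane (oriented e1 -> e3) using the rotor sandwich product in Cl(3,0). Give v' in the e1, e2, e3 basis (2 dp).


Rotor R = cos(42deg) - sin(42deg)*e13
Rotation angle theta = 2 * 42 = 84 degrees in the e13 plane (e1 -> e3).
The component perpendicular to the plane (e2) is invariant: v'_2 = v2 = 3.00
cos(84deg) = 0.1045, sin(84deg) = 0.9945
v'_1 = v1*cos(theta) - v3*sin(theta) = -2*0.1045 - (-3)*0.9945 = 2.77
v'_3 = v1*sin(theta) + v3*cos(theta) = -2*0.9945 + (-3)*0.1045 = -2.30
v' = 2.77*e1 + 3.00*e2 - 2.30*e3


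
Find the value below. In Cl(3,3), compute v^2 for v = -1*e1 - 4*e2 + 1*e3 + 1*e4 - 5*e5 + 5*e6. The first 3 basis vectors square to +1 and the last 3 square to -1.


v^2 = sum of c_i^2 * e_i^2
Positive signature terms (e_i^2 = +1): (-1)^2 + (-4)^2 + 1^2 = 18
Negative signature terms (e_j^2 = -1): 1^2 + (-5)^2 + 5^2 = 51
v^2 = 18 - 51 = -33


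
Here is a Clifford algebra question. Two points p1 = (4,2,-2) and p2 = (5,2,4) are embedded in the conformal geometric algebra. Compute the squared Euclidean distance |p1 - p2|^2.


p1 - p2 = (-1, 0, -6)
|p1 - p2|^2 = (-1)^2 + 0^2 + (-6)^2
= 1 + 0 + 36
= 37


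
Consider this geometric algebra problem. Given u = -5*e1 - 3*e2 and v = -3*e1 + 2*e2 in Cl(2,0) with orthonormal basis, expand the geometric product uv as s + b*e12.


Expand: (-5*e1 - 3*e2)(-3*e1 + 2*e2)
= (-5)*(-3)*e1e1 + (-5)*2*e1e2 + (-3)*(-3)*e2e1 + (-3)*2*e2e2
Using e1^2 = e2^2 = 1, e2e1 = -e1e2:
Scalar part s = (-5)*(-3) + (-3)*2 = 15 + (-6) = 9
Bivector part b = (-5)*2 - (-3)*(-3) = -10 - 9 = -19
uv = 9 - 19*e12


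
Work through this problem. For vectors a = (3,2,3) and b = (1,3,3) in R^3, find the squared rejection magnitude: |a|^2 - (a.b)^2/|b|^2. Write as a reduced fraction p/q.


|a|^2 = 3^2 + 2^2 + 3^2 = 22
|b|^2 = 1^2 + 3^2 + 3^2 = 19
a . b = 3*1 + 2*3 + 3*3 = 18
(a.b)^2 = 18^2 = 324
|rej|^2 = 22 - 324/19
= (418 - 324)/19
= 94/19
In lowest terms: 94/19


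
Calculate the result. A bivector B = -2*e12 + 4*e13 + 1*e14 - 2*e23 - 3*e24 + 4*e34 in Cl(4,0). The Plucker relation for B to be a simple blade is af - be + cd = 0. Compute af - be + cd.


Plucker relation: af - be + cd
a*f = (-2)*4 = -8
b*e = 4*(-3) = -12
c*d = 1*(-2) = -2
af - be + cd = -8 - (-12) + (-2)
= 2


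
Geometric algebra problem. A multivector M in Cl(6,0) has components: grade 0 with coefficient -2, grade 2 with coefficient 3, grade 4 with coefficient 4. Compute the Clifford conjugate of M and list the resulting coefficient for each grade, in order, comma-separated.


Clifford conjugate sign for grade k: (-1)^(k(k+1)/2)
Grade 0: (-1)^(0*1/2) = (-1)^0 = 1, coeff -2 -> -2
Grade 2: (-1)^(2*3/2) = (-1)^3 = -1, coeff 3 -> -3
Grade 4: (-1)^(4*5/2) = (-1)^10 = 1, coeff 4 -> 4
Conjugated coefficients: -2, -3, 4


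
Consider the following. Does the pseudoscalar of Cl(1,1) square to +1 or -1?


The pseudoscalar I = e1...e_n (product of all n generators) of Cl(p,q) satisfies I^2 = (-1)^(q + n(n-1)/2).
p = 1, q = 1, n = p + q = 2
n(n-1)/2 = 2 * 1 / 2 = 1
Exponent = q + n(n-1)/2 = 1 + 1 = 2
I^2 = (-1)^2 = +1


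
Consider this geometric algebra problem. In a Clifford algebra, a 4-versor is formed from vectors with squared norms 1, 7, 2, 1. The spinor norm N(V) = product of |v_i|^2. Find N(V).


Spinor norm N(V) = |v1|^2 * |v2|^2 * ... * |v4|^2
= 1 * 7 * 2 * 1
Running product: 1, 7, 14, 14
N(V) = 14


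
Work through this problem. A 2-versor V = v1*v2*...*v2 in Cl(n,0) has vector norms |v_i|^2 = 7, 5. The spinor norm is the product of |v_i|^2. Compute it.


Spinor norm N(V) = |v1|^2 * |v2|^2 * ... * |v2|^2
= 7 * 5
Running product: 7, 35
N(V) = 35


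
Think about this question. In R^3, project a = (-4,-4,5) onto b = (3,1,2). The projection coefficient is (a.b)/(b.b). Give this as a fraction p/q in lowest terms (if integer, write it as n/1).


Projection coefficient = (a . b) / (b . b)
a . b = (-4)*3 + (-4)*1 + 5*2
= -12 + (-4) + 10 = -6
b . b = 3^2 + 1^2 + 2^2
= 9 + 1 + 4 = 14
Coefficient = -6/14
In lowest terms: -3/7


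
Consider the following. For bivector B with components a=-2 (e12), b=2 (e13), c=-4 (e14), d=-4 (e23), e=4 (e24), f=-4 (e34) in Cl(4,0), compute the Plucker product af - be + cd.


Plucker relation: af - be + cd
a*f = (-2)*(-4) = 8
b*e = 2*4 = 8
c*d = (-4)*(-4) = 16
af - be + cd = 8 - 8 + 16
= 16


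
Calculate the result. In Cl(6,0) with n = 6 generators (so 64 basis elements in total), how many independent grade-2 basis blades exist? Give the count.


Number of grade-k basis blades in Cl(p,q) with n = p + q is C(n, k).
n = 6 + 0 = 6
C(6, 2) = 6! / (2! * 4!)
= 720 / (2 * 24)
= 15


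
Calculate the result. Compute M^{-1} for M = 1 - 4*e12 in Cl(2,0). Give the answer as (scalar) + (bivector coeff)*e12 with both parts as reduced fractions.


M = 1 - 4*e12, where e12^2 = -1.
Since M commutes with its reverse ~M = a - b*e12, M * ~M = a^2 - b^2*e12^2 = a^2 + b^2.
So M^{-1} = ~M / (a^2 + b^2) = (a - b*e12)/(a^2 + b^2).
a^2 + b^2 = 1 + 16 = 17
Scalar part = 1/17 = 1/17
Bivector coeff = 4/17 = 4/17
M^{-1} = 1/17 + 4/17*e12


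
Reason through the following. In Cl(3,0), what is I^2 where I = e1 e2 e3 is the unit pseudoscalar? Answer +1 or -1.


The pseudoscalar I = e1...e_n (product of all n generators) of Cl(p,q) satisfies I^2 = (-1)^(q + n(n-1)/2).
p = 3, q = 0, n = p + q = 3
n(n-1)/2 = 3 * 2 / 2 = 3
Exponent = q + n(n-1)/2 = 0 + 3 = 3
I^2 = (-1)^3 = -1


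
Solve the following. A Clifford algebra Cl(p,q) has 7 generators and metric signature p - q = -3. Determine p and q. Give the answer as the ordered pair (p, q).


We need p + q = 7 and p - q = -3.
Adding: 2p = 7 + (-3) = 4, so p = 2.
Then q = 7 - 2 = 5.
(p, q) = (2, 5)


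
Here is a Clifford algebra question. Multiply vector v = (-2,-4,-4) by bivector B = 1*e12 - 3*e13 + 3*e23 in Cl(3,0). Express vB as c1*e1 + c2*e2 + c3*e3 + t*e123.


vB has grade-1 (vector) and grade-3 (trivector) parts: vB = (v _| B) + (v ^ B).
Vector part <vB>_1:
  e1: -v2*b12 - v3*b13 = -(-4)*(1) - (-4)*(-3) = -8
  e2: v1*b12 - v3*b23 = (-2)*(1) - (-4)*(3) = 10
  e3: v1*b13 + v2*b23 = (-2)*(-3) + (-4)*(3) = -6
Trivector part <vB>_3:
  e123: v1*b23 - v2*b13 + v3*b12 = (-2)*(3) - (-4)*(-3) + (-4)*(1) = -22
vB = -8*e1 + 10*e2 - 6*e3 - 22*e123


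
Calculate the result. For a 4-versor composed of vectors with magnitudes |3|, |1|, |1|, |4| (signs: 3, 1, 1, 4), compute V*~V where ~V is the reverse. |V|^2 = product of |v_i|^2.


Each vector v_i has |v_i|^2 = s_i^2
Squared scales: 3^2 = 9, 1^2 = 1, 1^2 = 1, 4^2 = 16
|V|^2 = 9 * 1 * 1 * 16
= 144


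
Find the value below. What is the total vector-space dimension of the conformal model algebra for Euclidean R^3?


The conformal model of R^3 uses Cl(4,1): the 3 Euclidean generators plus two extra orthogonal generators e+ (e+^2 = +1) and e- (e-^2 = -1), from which the null vectors e0, einf are built.
Number of generators m = 3 + 2 = 5.
dim Cl(p,q) = 2^m = 2^5 = 32


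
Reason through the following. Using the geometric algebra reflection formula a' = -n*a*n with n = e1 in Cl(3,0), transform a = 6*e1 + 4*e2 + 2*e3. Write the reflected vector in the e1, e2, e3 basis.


Reflection formula: a' = -n*a*n, with n = e1 (unit vector, n^2 = 1).
For reflection through hyperplane perp to e1:
The component along e1 flips sign, others stay.
a = (6, 4, 2)
a' = (-6, 4, 2)
a' = -6*e1 + 4*e2 + 2*e3


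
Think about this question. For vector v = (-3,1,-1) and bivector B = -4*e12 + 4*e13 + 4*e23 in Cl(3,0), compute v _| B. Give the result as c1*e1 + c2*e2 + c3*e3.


Left contraction v _| B = <vB>_1 (grade-1 part of the geometric product vB).
Using e1_|e12 = e2, e2_|e12 = -e1, e1_|e13 = e3, e3_|e13 = -e1, e2_|e23 = e3, e3_|e23 = -e2:
e1 coeff: -v2*b12 - v3*b13 = -(1)*(-4) - (-1)*(4) = 8
e2 coeff: v1*b12 - v3*b23 = (-3)*(-4) - (-1)*(4) = 16
e3 coeff: v1*b13 + v2*b23 = (-3)*(4) + (1)*(4) = -8
v _| B = 8*e1 + 16*e2 - 8*e3


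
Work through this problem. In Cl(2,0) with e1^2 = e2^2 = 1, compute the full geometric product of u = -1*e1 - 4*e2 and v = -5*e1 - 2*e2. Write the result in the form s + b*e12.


Expand: (-1*e1 - 4*e2)(-5*e1 - 2*e2)
= (-1)*(-5)*e1e1 + (-1)*(-2)*e1e2 + (-4)*(-5)*e2e1 + (-4)*(-2)*e2e2
Using e1^2 = e2^2 = 1, e2e1 = -e1e2:
Scalar part s = (-1)*(-5) + (-4)*(-2) = 5 + 8 = 13
Bivector part b = (-1)*(-2) - (-4)*(-5) = 2 - 20 = -18
uv = 13 - 18*e12


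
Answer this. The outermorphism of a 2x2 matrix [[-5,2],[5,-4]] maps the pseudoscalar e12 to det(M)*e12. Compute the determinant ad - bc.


The outermorphism of a linear map f sends e1^e2 to f(e1)^f(e2).
f(e1) = -5*e1 + 5*e2
f(e2) = 2*e1 - 4*e2
f(e1) ^ f(e2) = (-5*e1 + 5*e2) ^ (2*e1 - 4*e2)
= (-5)*(-4)*e12 + 5*2*e21
= (20 - 10)*e12
= 10*e12
Coefficient = 10


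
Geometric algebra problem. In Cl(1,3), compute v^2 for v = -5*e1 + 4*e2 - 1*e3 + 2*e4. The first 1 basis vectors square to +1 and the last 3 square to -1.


v^2 = sum of c_i^2 * e_i^2
Positive signature terms (e_i^2 = +1): (-5)^2 = 25
Negative signature terms (e_j^2 = -1): 4^2 + (-1)^2 + 2^2 = 21
v^2 = 25 - 21 = 4


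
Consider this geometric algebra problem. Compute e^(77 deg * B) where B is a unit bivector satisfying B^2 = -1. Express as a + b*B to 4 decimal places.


For a unit bivector B with B^2 = -1, the exponential series gives
e^(theta*B) = cos(theta) + sin(theta)*B (the GA analogue of Euler's formula).
theta = 77 degrees = 1.343904 rad
cos(77 deg) = 0.2250
sin(77 deg) = 0.9744
exp(theta*B) = 0.2250 + 0.9744*B


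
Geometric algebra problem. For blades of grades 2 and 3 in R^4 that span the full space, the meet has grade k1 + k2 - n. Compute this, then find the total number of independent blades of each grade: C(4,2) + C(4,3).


Meet grade = grade(A) + grade(B) - n
= 2 + 3 - 4 = 1
C(4,2) = 6
C(4,3) = 4
dim_A + dim_B = 6 + 4 = 10


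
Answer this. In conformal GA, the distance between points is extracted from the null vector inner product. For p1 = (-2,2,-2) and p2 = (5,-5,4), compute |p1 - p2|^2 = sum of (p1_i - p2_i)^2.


p1 - p2 = (-7, 7, -6)
|p1 - p2|^2 = (-7)^2 + 7^2 + (-6)^2
= 49 + 49 + 36
= 134


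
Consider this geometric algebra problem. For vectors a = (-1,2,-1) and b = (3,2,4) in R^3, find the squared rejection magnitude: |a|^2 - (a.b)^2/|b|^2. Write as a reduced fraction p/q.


|a|^2 = (-1)^2 + 2^2 + (-1)^2 = 6
|b|^2 = 3^2 + 2^2 + 4^2 = 29
a . b = (-1)*3 + 2*2 + (-1)*4 = -3
(a.b)^2 = (-3)^2 = 9
|rej|^2 = 6 - 9/29
= (174 - 9)/29
= 165/29
In lowest terms: 165/29


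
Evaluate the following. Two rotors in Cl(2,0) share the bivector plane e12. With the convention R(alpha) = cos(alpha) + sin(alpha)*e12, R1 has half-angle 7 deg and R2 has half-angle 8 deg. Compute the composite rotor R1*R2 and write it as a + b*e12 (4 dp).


Same-plane rotors commute and their half-angles add:
R1*R2 = cos(a1 + a2) + sin(a1 + a2)*e12.
a1 + a2 = 7 + 8 = 15 deg
cos(15 deg) = 0.9659
sin(15 deg) = 0.2588
R1*R2 = 0.9659 + 0.2588*e12


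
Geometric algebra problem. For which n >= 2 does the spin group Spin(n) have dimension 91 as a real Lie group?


dim Spin(n) = dim so(n) = n(n-1)/2.
Solve n(n-1)/2 = 91, i.e. n^2 - n - 182 = 0.
Discriminant = 1 + 8*91 = 729
n = (1 + sqrt(729))/2 = (1 + 27)/2 = 14


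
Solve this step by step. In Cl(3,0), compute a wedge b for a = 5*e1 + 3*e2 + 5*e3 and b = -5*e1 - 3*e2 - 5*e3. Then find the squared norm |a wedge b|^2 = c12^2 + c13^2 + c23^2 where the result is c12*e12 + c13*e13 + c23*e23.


a wedge b = (a1*b2 - a2*b1)*e12 + (a1*b3 - a3*b1)*e13 + (a2*b3 - a3*b2)*e23
e12 coeff: 5*(-3) - 3*(-5) = -15 - (-15) = 0
e13 coeff: 5*(-5) - 5*(-5) = -25 - (-25) = 0
e23 coeff: 3*(-5) - 5*(-3) = -15 - (-15) = 0
|a wedge b|^2 = 0^2 + 0^2 + 0^2
= 0 + 0 + 0
= 0


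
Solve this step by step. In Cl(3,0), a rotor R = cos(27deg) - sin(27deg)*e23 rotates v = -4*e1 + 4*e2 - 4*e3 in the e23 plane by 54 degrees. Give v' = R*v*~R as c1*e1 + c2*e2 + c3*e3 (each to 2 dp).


Rotor R = cos(27deg) - sin(27deg)*e23
Rotation angle theta = 2 * 27 = 54 degrees in the e23 plane (e2 -> e3).
The component perpendicular to the plane (e1) is invariant: v'_1 = v1 = -4.00
cos(54deg) = 0.5878, sin(54deg) = 0.8090
v'_2 = v2*cos(theta) - v3*sin(theta) = 4*0.5878 - (-4)*0.8090 = 5.59
v'_3 = v2*sin(theta) + v3*cos(theta) = 4*0.8090 + (-4)*0.5878 = 0.88
v' = -4.00*e1 + 5.59*e2 + 0.88*e3


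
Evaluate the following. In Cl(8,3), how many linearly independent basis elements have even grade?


Even subalgebra dimension = 2^(n-1)
n = 8 + 3 = 11
2^(11 - 1) = 2^10 = 1024
Verification: sum of C(11,k) for even k = 1 + 55 + 330 + 462 + 165 + 11 = 1024
Result = 1024


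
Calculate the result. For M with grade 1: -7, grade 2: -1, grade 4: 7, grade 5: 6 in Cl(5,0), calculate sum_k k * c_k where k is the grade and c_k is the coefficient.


Grade-weighted sum = sum of grade_k * coefficient_k
1*(-7) = -7
2*(-1) = -2
4*7 = 28
5*6 = 30
Total = -7 + (-2) + 28 + 30 = 49


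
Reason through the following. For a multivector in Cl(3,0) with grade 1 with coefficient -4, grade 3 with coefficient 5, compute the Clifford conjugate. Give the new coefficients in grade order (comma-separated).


Clifford conjugate sign for grade k: (-1)^(k(k+1)/2)
Grade 1: (-1)^(1*2/2) = (-1)^1 = -1, coeff -4 -> 4
Grade 3: (-1)^(3*4/2) = (-1)^6 = 1, coeff 5 -> 5
Conjugated coefficients: 4, 5


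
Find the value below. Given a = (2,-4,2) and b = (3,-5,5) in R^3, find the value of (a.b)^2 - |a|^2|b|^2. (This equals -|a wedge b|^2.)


a . b = 2*3 + (-4)*(-5) + 2*5
= 6 + 20 + 10 = 36
|a|^2 = 2^2 + (-4)^2 + 2^2 = 24
|b|^2 = 3^2 + (-5)^2 + 5^2 = 59
(a.b)^2 = 36^2 = 1296
|a|^2 * |b|^2 = 24 * 59 = 1416
Result = 1296 - 1416 = -120


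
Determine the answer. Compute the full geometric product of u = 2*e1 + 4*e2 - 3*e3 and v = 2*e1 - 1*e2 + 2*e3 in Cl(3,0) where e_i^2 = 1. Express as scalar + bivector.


In Cl(3,0): e_i^2 = 1, e_ie_j = -e_je_i for i != j.
Scalar part = u . v = 2*2 + 4*(-1) + (-3)*2
= 4 + (-4) + (-6) = -6
e12 coeff = 2*(-1) - 4*2 = -2 - 8 = -10
e13 coeff = 2*2 - (-3)*2 = 4 - (-6) = 10
e23 coeff = 4*2 - (-3)*(-1) = 8 - 3 = 5
uv = -6 - 10*e12 + 10*e13 + 5*e23


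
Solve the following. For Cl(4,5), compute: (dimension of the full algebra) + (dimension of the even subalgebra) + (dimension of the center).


n = 4 + 5 = 9
Total dim = 2^9 = 512
Even subalgebra dim = 2^8 = 256
n is odd, so center dim = 2
Sum = 512 + 256 + 2 = 770


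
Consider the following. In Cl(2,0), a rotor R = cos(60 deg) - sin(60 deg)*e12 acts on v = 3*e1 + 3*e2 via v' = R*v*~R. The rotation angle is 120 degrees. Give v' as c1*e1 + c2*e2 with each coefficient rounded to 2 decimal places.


Rotor R = cos(60deg) - sin(60deg)*e12
Rotation angle theta = 2 * 60 = 120 degrees
v' = R*v*~R rotates v by theta.
cos(120deg) = -0.5000, sin(120deg) = 0.8660
v'_1 = 3*cos(120deg) - 3*sin(120deg)
= 3*(-0.5000) - 3*0.8660
= -4.10
v'_2 = 3*sin(120deg) + 3*cos(120deg)
= 3*0.8660 + 3*(-0.5000)
= 1.10
v' = -4.10*e1 + 1.10*e2


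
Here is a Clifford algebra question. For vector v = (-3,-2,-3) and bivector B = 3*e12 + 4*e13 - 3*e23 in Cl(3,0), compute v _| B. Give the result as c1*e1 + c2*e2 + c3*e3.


Left contraction v _| B = <vB>_1 (grade-1 part of the geometric product vB).
Using e1_|e12 = e2, e2_|e12 = -e1, e1_|e13 = e3, e3_|e13 = -e1, e2_|e23 = e3, e3_|e23 = -e2:
e1 coeff: -v2*b12 - v3*b13 = -(-2)*(3) - (-3)*(4) = 18
e2 coeff: v1*b12 - v3*b23 = (-3)*(3) - (-3)*(-3) = -18
e3 coeff: v1*b13 + v2*b23 = (-3)*(4) + (-2)*(-3) = -6
v _| B = 18*e1 - 18*e2 - 6*e3


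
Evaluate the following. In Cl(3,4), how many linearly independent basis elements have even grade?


Even subalgebra dimension = 2^(n-1)
n = 3 + 4 = 7
2^(7 - 1) = 2^6 = 64
Verification: sum of C(7,k) for even k = 1 + 21 + 35 + 7 = 64
Result = 64


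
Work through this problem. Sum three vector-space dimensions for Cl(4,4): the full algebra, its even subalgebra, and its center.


n = 4 + 4 = 8
Total dim = 2^8 = 256
Even subalgebra dim = 2^7 = 128
n is even, so center dim = 1
Sum = 256 + 128 + 1 = 385


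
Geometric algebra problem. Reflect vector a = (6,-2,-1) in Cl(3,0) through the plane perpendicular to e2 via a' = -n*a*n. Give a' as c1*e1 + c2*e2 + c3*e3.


Reflection formula: a' = -n*a*n, with n = e2 (unit vector, n^2 = 1).
For reflection through hyperplane perp to e2:
The component along e2 flips sign, others stay.
a = (6, -2, -1)
a' = (6, 2, -1)
a' = 6*e1 + 2*e2 - 1*e3


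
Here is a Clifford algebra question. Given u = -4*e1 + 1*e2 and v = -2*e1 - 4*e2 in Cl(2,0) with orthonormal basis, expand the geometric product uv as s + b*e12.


Expand: (-4*e1 + 1*e2)(-2*e1 - 4*e2)
= (-4)*(-2)*e1e1 + (-4)*(-4)*e1e2 + 1*(-2)*e2e1 + 1*(-4)*e2e2
Using e1^2 = e2^2 = 1, e2e1 = -e1e2:
Scalar part s = (-4)*(-2) + 1*(-4) = 8 + (-4) = 4
Bivector part b = (-4)*(-4) - 1*(-2) = 16 - (-2) = 18
uv = 4 + 18*e12


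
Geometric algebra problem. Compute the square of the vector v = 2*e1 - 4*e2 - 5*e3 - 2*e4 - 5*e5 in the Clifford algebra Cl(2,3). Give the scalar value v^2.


v^2 = sum of c_i^2 * e_i^2
Positive signature terms (e_i^2 = +1): 2^2 + (-4)^2 = 20
Negative signature terms (e_j^2 = -1): (-5)^2 + (-2)^2 + (-5)^2 = 54
v^2 = 20 - 54 = -34


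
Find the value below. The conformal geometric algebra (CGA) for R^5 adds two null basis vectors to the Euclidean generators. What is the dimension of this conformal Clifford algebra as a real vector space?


The conformal model of R^5 uses Cl(6,1): the 5 Euclidean generators plus two extra orthogonal generators e+ (e+^2 = +1) and e- (e-^2 = -1), from which the null vectors e0, einf are built.
Number of generators m = 5 + 2 = 7.
dim Cl(p,q) = 2^m = 2^7 = 128


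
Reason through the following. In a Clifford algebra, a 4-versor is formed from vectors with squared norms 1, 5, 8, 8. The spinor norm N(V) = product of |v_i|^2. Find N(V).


Spinor norm N(V) = |v1|^2 * |v2|^2 * ... * |v4|^2
= 1 * 5 * 8 * 8
Running product: 1, 5, 40, 320
N(V) = 320


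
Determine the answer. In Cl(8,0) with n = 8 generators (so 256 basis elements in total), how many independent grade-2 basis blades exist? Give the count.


Number of grade-k basis blades in Cl(p,q) with n = p + q is C(n, k).
n = 8 + 0 = 8
C(8, 2) = 8! / (2! * 6!)
= 40320 / (2 * 720)
= 28


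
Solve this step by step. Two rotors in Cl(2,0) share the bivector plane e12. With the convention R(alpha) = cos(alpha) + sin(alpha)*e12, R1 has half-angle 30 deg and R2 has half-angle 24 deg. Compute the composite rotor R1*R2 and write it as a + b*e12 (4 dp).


Same-plane rotors commute and their half-angles add:
R1*R2 = cos(a1 + a2) + sin(a1 + a2)*e12.
a1 + a2 = 30 + 24 = 54 deg
cos(54 deg) = 0.5878
sin(54 deg) = 0.8090
R1*R2 = 0.5878 + 0.8090*e12


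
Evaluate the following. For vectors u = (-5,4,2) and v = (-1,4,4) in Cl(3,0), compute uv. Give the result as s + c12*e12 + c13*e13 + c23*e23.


In Cl(3,0): e_i^2 = 1, e_ie_j = -e_je_i for i != j.
Scalar part = u . v = (-5)*(-1) + 4*4 + 2*4
= 5 + 16 + 8 = 29
e12 coeff = (-5)*4 - 4*(-1) = -20 - (-4) = -16
e13 coeff = (-5)*4 - 2*(-1) = -20 - (-2) = -18
e23 coeff = 4*4 - 2*4 = 16 - 8 = 8
uv = 29 - 16*e12 - 18*e13 + 8*e23


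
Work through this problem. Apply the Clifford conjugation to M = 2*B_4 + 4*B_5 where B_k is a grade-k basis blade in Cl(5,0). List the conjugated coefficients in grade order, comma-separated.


Clifford conjugate sign for grade k: (-1)^(k(k+1)/2)
Grade 4: (-1)^(4*5/2) = (-1)^10 = 1, coeff 2 -> 2
Grade 5: (-1)^(5*6/2) = (-1)^15 = -1, coeff 4 -> -4
Conjugated coefficients: 2, -4


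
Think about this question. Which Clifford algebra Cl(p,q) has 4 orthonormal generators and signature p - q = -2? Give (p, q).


We need p + q = 4 and p - q = -2.
Adding: 2p = 4 + (-2) = 2, so p = 1.
Then q = 4 - 1 = 3.
(p, q) = (1, 3)


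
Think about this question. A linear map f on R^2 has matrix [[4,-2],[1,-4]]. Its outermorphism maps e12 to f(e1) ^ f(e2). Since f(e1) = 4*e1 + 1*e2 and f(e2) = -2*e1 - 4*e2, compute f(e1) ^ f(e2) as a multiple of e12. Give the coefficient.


The outermorphism of a linear map f sends e1^e2 to f(e1)^f(e2).
f(e1) = 4*e1 + 1*e2
f(e2) = -2*e1 - 4*e2
f(e1) ^ f(e2) = (4*e1 + 1*e2) ^ (-2*e1 - 4*e2)
= 4*(-4)*e12 + 1*(-2)*e21
= (-16 - (-2))*e12
= -14*e12
Coefficient = -14


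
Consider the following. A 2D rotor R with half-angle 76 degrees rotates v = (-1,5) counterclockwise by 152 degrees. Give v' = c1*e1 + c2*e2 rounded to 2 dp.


Rotor R = cos(76deg) - sin(76deg)*e12
Rotation angle theta = 2 * 76 = 152 degrees
v' = R*v*~R rotates v by theta.
cos(152deg) = -0.8829, sin(152deg) = 0.4695
v'_1 = -1*cos(152deg) - 5*sin(152deg)
= -1*(-0.8829) - 5*0.4695
= -1.46
v'_2 = -1*sin(152deg) + 5*cos(152deg)
= -1*0.4695 + 5*(-0.8829)
= -4.88
v' = -1.46*e1 - 4.88*e2


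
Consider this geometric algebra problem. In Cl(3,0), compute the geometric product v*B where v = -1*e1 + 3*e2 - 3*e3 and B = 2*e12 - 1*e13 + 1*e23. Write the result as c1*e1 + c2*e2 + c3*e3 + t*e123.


vB has grade-1 (vector) and grade-3 (trivector) parts: vB = (v _| B) + (v ^ B).
Vector part <vB>_1:
  e1: -v2*b12 - v3*b13 = -(3)*(2) - (-3)*(-1) = -9
  e2: v1*b12 - v3*b23 = (-1)*(2) - (-3)*(1) = 1
  e3: v1*b13 + v2*b23 = (-1)*(-1) + (3)*(1) = 4
Trivector part <vB>_3:
  e123: v1*b23 - v2*b13 + v3*b12 = (-1)*(1) - (3)*(-1) + (-3)*(2) = -4
vB = -9*e1 + 1*e2 + 4*e3 - 4*e123


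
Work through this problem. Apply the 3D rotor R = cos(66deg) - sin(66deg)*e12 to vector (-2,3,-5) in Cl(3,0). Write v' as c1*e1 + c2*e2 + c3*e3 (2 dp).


Rotor R = cos(66deg) - sin(66deg)*e12
Rotation angle theta = 2 * 66 = 132 degrees in the e12 plane (e1 -> e2).
The component perpendicular to the plane (e3) is invariant: v'_3 = v3 = -5.00
cos(132deg) = -0.6691, sin(132deg) = 0.7431
v'_1 = v1*cos(theta) - v2*sin(theta) = -2*(-0.6691) - 3*0.7431 = -0.89
v'_2 = v1*sin(theta) + v2*cos(theta) = -2*0.7431 + 3*(-0.6691) = -3.49
v' = -0.89*e1 - 3.49*e2 - 5.00*e3


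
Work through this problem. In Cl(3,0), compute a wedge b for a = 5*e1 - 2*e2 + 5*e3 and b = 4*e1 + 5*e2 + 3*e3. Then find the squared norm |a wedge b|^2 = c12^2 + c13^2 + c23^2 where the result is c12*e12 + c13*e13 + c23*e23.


a wedge b = (a1*b2 - a2*b1)*e12 + (a1*b3 - a3*b1)*e13 + (a2*b3 - a3*b2)*e23
e12 coeff: 5*5 - (-2)*4 = 25 - (-8) = 33
e13 coeff: 5*3 - 5*4 = 15 - 20 = -5
e23 coeff: (-2)*3 - 5*5 = -6 - 25 = -31
|a wedge b|^2 = 33^2 + (-5)^2 + (-31)^2
= 1089 + 25 + 961
= 2075


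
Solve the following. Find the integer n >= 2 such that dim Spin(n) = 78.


dim Spin(n) = dim so(n) = n(n-1)/2.
Solve n(n-1)/2 = 78, i.e. n^2 - n - 156 = 0.
Discriminant = 1 + 8*78 = 625
n = (1 + sqrt(625))/2 = (1 + 25)/2 = 13


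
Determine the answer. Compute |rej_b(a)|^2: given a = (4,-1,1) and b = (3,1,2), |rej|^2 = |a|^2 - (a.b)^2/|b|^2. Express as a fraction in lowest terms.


|a|^2 = 4^2 + (-1)^2 + 1^2 = 18
|b|^2 = 3^2 + 1^2 + 2^2 = 14
a . b = 4*3 + (-1)*1 + 1*2 = 13
(a.b)^2 = 13^2 = 169
|rej|^2 = 18 - 169/14
= (252 - 169)/14
= 83/14
In lowest terms: 83/14


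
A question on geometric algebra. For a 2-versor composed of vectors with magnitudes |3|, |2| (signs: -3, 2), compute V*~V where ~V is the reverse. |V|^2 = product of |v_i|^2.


Each vector v_i has |v_i|^2 = s_i^2
Squared scales: (-3)^2 = 9, 2^2 = 4
|V|^2 = 9 * 4
= 36


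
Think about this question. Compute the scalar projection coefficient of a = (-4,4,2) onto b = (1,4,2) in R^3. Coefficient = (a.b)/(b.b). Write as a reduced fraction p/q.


Projection coefficient = (a . b) / (b . b)
a . b = (-4)*1 + 4*4 + 2*2
= -4 + 16 + 4 = 16
b . b = 1^2 + 4^2 + 2^2
= 1 + 16 + 4 = 21
Coefficient = 16/21
In lowest terms: 16/21


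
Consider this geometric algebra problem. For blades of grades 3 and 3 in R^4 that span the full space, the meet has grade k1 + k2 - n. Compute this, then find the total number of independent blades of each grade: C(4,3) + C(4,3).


Meet grade = grade(A) + grade(B) - n
= 3 + 3 - 4 = 2
C(4,3) = 4
C(4,3) = 4
dim_A + dim_B = 4 + 4 = 8


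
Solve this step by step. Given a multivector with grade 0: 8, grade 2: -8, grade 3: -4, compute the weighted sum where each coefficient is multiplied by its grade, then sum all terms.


Grade-weighted sum = sum of grade_k * coefficient_k
0*8 = 0
2*(-8) = -16
3*(-4) = -12
Total = 0 + (-16) + (-12) = -28


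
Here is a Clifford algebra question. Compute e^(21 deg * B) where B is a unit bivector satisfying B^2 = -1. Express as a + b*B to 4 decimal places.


For a unit bivector B with B^2 = -1, the exponential series gives
e^(theta*B) = cos(theta) + sin(theta)*B (the GA analogue of Euler's formula).
theta = 21 degrees = 0.366519 rad
cos(21 deg) = 0.9336
sin(21 deg) = 0.3584
exp(theta*B) = 0.9336 + 0.3584*B


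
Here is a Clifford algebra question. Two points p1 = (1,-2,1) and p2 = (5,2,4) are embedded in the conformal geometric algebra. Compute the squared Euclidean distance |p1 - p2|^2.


p1 - p2 = (-4, -4, -3)
|p1 - p2|^2 = (-4)^2 + (-4)^2 + (-3)^2
= 16 + 16 + 9
= 41


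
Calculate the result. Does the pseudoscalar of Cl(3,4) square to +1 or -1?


The pseudoscalar I = e1...e_n (product of all n generators) of Cl(p,q) satisfies I^2 = (-1)^(q + n(n-1)/2).
p = 3, q = 4, n = p + q = 7
n(n-1)/2 = 7 * 6 / 2 = 21
Exponent = q + n(n-1)/2 = 4 + 21 = 25
I^2 = (-1)^25 = -1


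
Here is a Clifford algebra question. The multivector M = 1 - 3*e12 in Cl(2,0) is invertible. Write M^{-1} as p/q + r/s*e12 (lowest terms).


M = 1 - 3*e12, where e12^2 = -1.
Since M commutes with its reverse ~M = a - b*e12, M * ~M = a^2 - b^2*e12^2 = a^2 + b^2.
So M^{-1} = ~M / (a^2 + b^2) = (a - b*e12)/(a^2 + b^2).
a^2 + b^2 = 1 + 9 = 10
Scalar part = 1/10 = 1/10
Bivector coeff = 3/10 = 3/10
M^{-1} = 1/10 + 3/10*e12


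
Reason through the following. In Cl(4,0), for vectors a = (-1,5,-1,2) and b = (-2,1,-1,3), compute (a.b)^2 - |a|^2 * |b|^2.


a . b = (-1)*(-2) + 5*1 + (-1)*(-1) + 2*3
= 2 + 5 + 1 + 6 = 14
|a|^2 = (-1)^2 + 5^2 + (-1)^2 + 2^2 = 31
|b|^2 = (-2)^2 + 1^2 + (-1)^2 + 3^2 = 15
(a.b)^2 = 14^2 = 196
|a|^2 * |b|^2 = 31 * 15 = 465
Result = 196 - 465 = -269


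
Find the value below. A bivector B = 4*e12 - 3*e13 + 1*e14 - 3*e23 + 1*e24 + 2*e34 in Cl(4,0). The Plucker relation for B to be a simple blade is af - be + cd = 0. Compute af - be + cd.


Plucker relation: af - be + cd
a*f = 4*2 = 8
b*e = (-3)*1 = -3
c*d = 1*(-3) = -3
af - be + cd = 8 - (-3) + (-3)
= 8


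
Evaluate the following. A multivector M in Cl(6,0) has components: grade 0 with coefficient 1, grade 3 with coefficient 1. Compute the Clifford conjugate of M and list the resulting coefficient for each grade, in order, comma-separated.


Clifford conjugate sign for grade k: (-1)^(k(k+1)/2)
Grade 0: (-1)^(0*1/2) = (-1)^0 = 1, coeff 1 -> 1
Grade 3: (-1)^(3*4/2) = (-1)^6 = 1, coeff 1 -> 1
Conjugated coefficients: 1, 1


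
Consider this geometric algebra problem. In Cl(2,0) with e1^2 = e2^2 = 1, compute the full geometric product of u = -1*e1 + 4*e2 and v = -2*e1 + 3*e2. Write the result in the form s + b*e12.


Expand: (-1*e1 + 4*e2)(-2*e1 + 3*e2)
= (-1)*(-2)*e1e1 + (-1)*3*e1e2 + 4*(-2)*e2e1 + 4*3*e2e2
Using e1^2 = e2^2 = 1, e2e1 = -e1e2:
Scalar part s = (-1)*(-2) + 4*3 = 2 + 12 = 14
Bivector part b = (-1)*3 - 4*(-2) = -3 - (-8) = 5
uv = 14 + 5*e12


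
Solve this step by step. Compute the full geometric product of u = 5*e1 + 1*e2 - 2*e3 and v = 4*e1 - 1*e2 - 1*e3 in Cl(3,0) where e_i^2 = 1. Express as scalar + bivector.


In Cl(3,0): e_i^2 = 1, e_ie_j = -e_je_i for i != j.
Scalar part = u . v = 5*4 + 1*(-1) + (-2)*(-1)
= 20 + (-1) + 2 = 21
e12 coeff = 5*(-1) - 1*4 = -5 - 4 = -9
e13 coeff = 5*(-1) - (-2)*4 = -5 - (-8) = 3
e23 coeff = 1*(-1) - (-2)*(-1) = -1 - 2 = -3
uv = 21 - 9*e12 + 3*e13 - 3*e23


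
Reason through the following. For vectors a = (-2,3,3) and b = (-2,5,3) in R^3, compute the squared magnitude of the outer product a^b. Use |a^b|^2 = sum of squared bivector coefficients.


a wedge b = (a1*b2 - a2*b1)*e12 + (a1*b3 - a3*b1)*e13 + (a2*b3 - a3*b2)*e23
e12 coeff: (-2)*5 - 3*(-2) = -10 - (-6) = -4
e13 coeff: (-2)*3 - 3*(-2) = -6 - (-6) = 0
e23 coeff: 3*3 - 3*5 = 9 - 15 = -6
|a wedge b|^2 = (-4)^2 + 0^2 + (-6)^2
= 16 + 0 + 36
= 52
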